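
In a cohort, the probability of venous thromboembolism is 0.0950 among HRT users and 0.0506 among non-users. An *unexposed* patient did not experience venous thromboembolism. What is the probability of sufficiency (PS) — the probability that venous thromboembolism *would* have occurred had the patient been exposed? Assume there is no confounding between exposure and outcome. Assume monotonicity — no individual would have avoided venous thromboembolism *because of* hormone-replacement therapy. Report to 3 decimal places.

Let p₁ = 0.095, p₀ = 0.0506.
Under exogeneity and monotonicity, PS = (p₁ − p₀) / (1 − p₀).
PS = (0.095 − 0.0506) / (1 − 0.0506) = 0.0444 / 0.9494 ≈ 0.0468

PS ≈ 0.047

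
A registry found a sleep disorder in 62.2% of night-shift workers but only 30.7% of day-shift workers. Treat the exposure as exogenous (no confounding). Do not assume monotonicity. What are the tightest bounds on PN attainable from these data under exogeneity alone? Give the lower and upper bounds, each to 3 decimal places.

0.506 ≤ PN ≤ 1.000

p₁ = 0.622, p₀ = 0.307.
Under exogeneity alone the bounds on PN are max{0,(p₁−p₀)/p₁} ≤ PN ≤ min{1,(1−p₀)/p₁}.
  lower = (p₁ − p₀)/p₁ = 0.315 / 0.622 ≈ 0.5064
  upper = min{1, (1 − p₀)/p₁} = 0.693 / 0.622 ≈ 1.1141 → capped at 1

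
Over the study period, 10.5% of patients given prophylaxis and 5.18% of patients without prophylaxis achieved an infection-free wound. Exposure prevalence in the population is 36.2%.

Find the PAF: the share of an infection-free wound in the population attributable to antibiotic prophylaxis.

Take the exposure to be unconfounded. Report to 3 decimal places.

PAF ≈ 0.271

p₁ = 0.105, p₀ = 0.0518.
Overall risk P(Y=1) = π·p₁ + (1−π)·p₀ = 0.362×0.105 + 0.638×0.0518 = 0.071058.
Under exogeneity, PAF = [P(Y=1) − p₀] / P(Y=1).
PAF = (0.071058 − 0.0518) / 0.071058 ≈ 0.2710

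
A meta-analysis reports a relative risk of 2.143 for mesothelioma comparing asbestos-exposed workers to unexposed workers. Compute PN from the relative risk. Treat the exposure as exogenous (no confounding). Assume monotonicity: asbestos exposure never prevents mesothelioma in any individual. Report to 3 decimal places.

Under exogeneity and monotonicity, PN = (RR − 1) / RR = 1 − 1/RR.
PN = (2.143 − 1) / 2.143 = 1.143 / 2.143 ≈ 0.5334

PN ≈ 0.533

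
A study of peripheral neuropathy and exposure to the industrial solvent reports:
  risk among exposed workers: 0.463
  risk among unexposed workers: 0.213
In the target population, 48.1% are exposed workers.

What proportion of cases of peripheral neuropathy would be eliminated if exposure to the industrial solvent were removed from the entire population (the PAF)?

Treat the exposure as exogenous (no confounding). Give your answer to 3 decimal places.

Let p₁ = 0.463, p₀ = 0.213.
Overall risk P(Y=1) = π·p₁ + (1−π)·p₀ = 0.481×0.463 + 0.519×0.213 = 0.33325.
Under exogeneity, PAF = [P(Y=1) − p₀] / P(Y=1).
PAF = (0.33325 − 0.213) / 0.33325 ≈ 0.3608

PAF ≈ 0.361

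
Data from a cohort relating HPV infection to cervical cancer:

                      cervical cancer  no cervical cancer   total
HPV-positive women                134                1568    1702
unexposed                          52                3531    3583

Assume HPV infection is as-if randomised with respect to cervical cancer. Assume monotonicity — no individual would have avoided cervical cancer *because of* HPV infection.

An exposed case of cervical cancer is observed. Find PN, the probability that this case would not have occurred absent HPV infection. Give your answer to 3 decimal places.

p₁ = P(outcome | exposed) = 134/1702 = 0.078731
p₀ = P(outcome | unexposed) = 52/3583 = 0.014513
Under exogeneity and monotonicity, PN = (p₁ − p₀)/p₁.
PN = (0.078731 − 0.014513) / 0.078731 ≈ 0.8157

PN ≈ 0.816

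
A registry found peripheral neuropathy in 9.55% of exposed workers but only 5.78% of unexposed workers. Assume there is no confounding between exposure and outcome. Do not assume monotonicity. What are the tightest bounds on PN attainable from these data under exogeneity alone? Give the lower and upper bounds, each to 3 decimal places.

0.395 ≤ PN ≤ 1.000

p₁ = 0.0955, p₀ = 0.0578.
Under exogeneity alone the bounds on PN are max{0,(p₁−p₀)/p₁} ≤ PN ≤ min{1,(1−p₀)/p₁}.
  lower = (p₁ − p₀)/p₁ = 0.0377 / 0.0955 ≈ 0.3948
  upper = min{1, (1 − p₀)/p₁} = 0.9422 / 0.0955 ≈ 9.8660 → capped at 1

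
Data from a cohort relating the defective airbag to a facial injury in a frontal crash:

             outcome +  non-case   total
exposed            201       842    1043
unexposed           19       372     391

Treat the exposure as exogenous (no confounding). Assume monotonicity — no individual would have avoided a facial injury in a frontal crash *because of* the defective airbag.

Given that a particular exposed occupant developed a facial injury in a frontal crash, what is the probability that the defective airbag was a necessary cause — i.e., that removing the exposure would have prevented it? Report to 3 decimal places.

PN ≈ 0.748

p₁ = P(outcome | exposed) = 201/1043 = 0.19271
p₀ = P(outcome | unexposed) = 19/391 = 0.048593
Under exogeneity and monotonicity, PN = (p₁ − p₀) / p₁.
PN = (0.19271 − 0.048593) / 0.19271 = 0.14412 / 0.19271 ≈ 0.7478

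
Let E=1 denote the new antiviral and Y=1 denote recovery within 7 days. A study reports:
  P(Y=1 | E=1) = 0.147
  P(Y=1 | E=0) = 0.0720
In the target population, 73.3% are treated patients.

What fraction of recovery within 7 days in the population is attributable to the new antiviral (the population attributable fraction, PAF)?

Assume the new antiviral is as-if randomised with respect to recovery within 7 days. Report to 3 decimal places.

PAF ≈ 0.433

Let p₁ = 0.147, p₀ = 0.072.
Overall risk P(Y=1) = π·p₁ + (1−π)·p₀ = 0.733×0.147 + 0.267×0.072 = 0.12697.
Under exogeneity, PAF = [P(Y=1) − p₀] / P(Y=1).
PAF = (0.12697 − 0.072) / 0.12697 ≈ 0.4330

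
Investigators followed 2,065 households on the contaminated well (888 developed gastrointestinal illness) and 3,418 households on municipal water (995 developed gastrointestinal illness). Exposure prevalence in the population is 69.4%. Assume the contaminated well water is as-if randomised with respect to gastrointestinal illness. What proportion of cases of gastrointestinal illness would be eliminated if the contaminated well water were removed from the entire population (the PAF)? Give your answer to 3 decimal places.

p₁ = P(outcome | exposed) = 888/2065 = 0.43002
p₀ = P(outcome | unexposed) = 995/3418 = 0.29111
Overall risk P(Y=1) = π·p₁ + (1−π)·p₀ = 0.694×0.43002 + 0.306×0.29111 = 0.38752.
Under exogeneity, PAF = [P(Y=1) − p₀] / P(Y=1).
PAF = (0.38752 − 0.29111) / 0.38752 ≈ 0.2488

PAF ≈ 0.249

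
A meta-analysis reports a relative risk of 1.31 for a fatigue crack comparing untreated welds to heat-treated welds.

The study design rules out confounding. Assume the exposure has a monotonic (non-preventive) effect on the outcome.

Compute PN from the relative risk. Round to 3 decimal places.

PN ≈ 0.237

Under exogeneity and monotonicity, PN = (RR − 1) / RR = 1 − 1/RR.
PN = (1.31 − 1) / 1.31 = 0.31 / 1.31 ≈ 0.2366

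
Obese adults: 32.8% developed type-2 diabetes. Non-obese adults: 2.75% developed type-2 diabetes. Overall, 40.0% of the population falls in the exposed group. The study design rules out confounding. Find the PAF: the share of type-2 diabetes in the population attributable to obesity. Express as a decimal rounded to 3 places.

p₁ = 0.328, p₀ = 0.0275.
Overall risk P(Y=1) = π·p₁ + (1−π)·p₀ = 0.4×0.328 + 0.6×0.0275 = 0.1477.
Under exogeneity, PAF = [P(Y=1) − p₀] / P(Y=1).
PAF = (0.1477 − 0.0275) / 0.1477 ≈ 0.8138

PAF ≈ 0.814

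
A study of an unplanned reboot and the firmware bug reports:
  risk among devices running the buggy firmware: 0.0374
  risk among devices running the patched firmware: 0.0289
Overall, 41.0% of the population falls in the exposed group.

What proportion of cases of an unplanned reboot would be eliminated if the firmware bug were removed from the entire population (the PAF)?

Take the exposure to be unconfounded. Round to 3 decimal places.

Let p₁ = 0.0374, p₀ = 0.0289.
Overall risk P(Y=1) = π·p₁ + (1−π)·p₀ = 0.41×0.0374 + 0.59×0.0289 = 0.032385.
Under exogeneity, PAF = [P(Y=1) − p₀] / P(Y=1).
PAF = (0.032385 − 0.0289) / 0.032385 ≈ 0.1076

PAF ≈ 0.108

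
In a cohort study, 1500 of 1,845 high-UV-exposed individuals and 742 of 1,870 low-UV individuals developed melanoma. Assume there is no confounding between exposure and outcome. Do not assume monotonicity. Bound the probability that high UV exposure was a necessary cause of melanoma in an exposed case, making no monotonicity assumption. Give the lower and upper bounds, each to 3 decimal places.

0.512 ≤ PN ≤ 0.742

p₁ = P(outcome | exposed) = 1500/1845 = 0.81301
p₀ = P(outcome | unexposed) = 742/1870 = 0.39679
Under exogeneity alone the bounds on PN are max{0,(p₁−p₀)/p₁} ≤ PN ≤ min{1,(1−p₀)/p₁}.
  lower = (p₁ − p₀)/p₁ = 0.41622 / 0.81301 ≈ 0.5119
  upper = min{1, (1 − p₀)/p₁} = 0.60321 / 0.81301 ≈ 0.7419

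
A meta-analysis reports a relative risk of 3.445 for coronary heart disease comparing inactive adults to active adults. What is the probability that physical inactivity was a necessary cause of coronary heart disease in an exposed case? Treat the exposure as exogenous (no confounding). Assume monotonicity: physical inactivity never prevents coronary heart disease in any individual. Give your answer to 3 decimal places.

PN ≈ 0.710

Under exogeneity and monotonicity, PN = (RR − 1) / RR = 1 − 1/RR.
PN = (3.445 − 1) / 3.445 = 2.445 / 3.445 ≈ 0.7097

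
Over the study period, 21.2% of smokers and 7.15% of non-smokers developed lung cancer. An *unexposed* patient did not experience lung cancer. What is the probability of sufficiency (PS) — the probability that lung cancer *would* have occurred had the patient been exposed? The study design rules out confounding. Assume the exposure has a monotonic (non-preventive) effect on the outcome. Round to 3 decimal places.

PS ≈ 0.151

p₁ = 0.212, p₀ = 0.0715.
Under exogeneity and monotonicity, PS = (p₁ − p₀) / (1 − p₀).
PS = (0.212 − 0.0715) / (1 − 0.0715) = 0.1405 / 0.9285 ≈ 0.1513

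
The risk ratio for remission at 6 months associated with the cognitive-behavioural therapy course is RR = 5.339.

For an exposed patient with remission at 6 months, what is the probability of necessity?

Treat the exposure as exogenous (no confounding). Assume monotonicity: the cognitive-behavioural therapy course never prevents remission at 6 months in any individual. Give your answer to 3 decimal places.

Under exogeneity and monotonicity, PN = (RR − 1) / RR = 1 − 1/RR.
PN = (5.339 − 1) / 5.339 = 4.339 / 5.339 ≈ 0.8127

PN ≈ 0.813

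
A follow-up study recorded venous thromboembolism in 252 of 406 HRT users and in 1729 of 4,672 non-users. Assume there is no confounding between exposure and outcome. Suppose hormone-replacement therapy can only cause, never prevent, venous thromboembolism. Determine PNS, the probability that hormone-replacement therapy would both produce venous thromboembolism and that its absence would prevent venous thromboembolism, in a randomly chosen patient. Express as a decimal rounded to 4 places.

PNS ≈ 0.2506

p₁ = P(outcome | exposed) = 252/406 = 0.62069
p₀ = P(outcome | unexposed) = 1729/4672 = 0.37008
Under exogeneity and monotonicity, PNS = p₁ − p₀.
PNS = 0.62069 − 0.37008 = 0.25061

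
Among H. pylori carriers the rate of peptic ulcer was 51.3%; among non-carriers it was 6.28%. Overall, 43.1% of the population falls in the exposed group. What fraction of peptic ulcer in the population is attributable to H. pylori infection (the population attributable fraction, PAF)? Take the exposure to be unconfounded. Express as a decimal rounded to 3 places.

p₁ = 0.513, p₀ = 0.0628.
Overall risk P(Y=1) = π·p₁ + (1−π)·p₀ = 0.431×0.513 + 0.569×0.0628 = 0.25684.
Under exogeneity, PAF = [P(Y=1) − p₀] / P(Y=1).
PAF = (0.25684 − 0.0628) / 0.25684 ≈ 0.7555

PAF ≈ 0.755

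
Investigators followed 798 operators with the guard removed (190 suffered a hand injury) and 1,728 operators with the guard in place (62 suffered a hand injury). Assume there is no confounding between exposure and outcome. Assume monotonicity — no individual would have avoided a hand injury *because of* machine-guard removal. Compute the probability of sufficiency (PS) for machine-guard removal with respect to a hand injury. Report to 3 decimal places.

p₁ = P(outcome | exposed) = 190/798 = 0.2381
p₀ = P(outcome | unexposed) = 62/1728 = 0.03588
Under exogeneity and monotonicity, PS = (p₁ − p₀) / (1 − p₀).
PS = (0.2381 − 0.03588) / (1 − 0.03588) = 0.20222 / 0.96412 ≈ 0.2097

PS ≈ 0.210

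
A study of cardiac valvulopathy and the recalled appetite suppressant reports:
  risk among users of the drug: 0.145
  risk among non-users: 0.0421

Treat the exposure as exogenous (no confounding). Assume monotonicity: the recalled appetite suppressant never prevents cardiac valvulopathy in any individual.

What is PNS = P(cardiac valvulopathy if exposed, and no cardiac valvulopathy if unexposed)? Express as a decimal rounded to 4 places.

PNS ≈ 0.1029

Let p₁ = 0.145, p₀ = 0.0421.
Under exogeneity and monotonicity, PNS = p₁ − p₀.
PNS = 0.145 − 0.0421 = 0.1029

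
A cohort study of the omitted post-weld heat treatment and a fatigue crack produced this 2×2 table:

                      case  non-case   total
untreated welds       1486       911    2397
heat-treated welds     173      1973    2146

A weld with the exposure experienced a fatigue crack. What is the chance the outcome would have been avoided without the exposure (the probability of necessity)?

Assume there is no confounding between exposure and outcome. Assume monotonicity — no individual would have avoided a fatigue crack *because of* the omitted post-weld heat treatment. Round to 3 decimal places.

p₁ = P(outcome | exposed) = 1486/2397 = 0.61994
p₀ = P(outcome | unexposed) = 173/2146 = 0.080615
Under exogeneity and monotonicity, PN = (p₁ − p₀)/p₁.
PN = (0.61994 − 0.080615) / 0.61994 ≈ 0.8700

PN ≈ 0.870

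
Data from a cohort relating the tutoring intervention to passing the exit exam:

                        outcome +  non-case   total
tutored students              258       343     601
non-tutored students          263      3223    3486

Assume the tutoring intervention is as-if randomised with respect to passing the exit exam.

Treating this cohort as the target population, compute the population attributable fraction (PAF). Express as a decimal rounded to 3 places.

PAF ≈ 0.408

p₁ = P(outcome | exposed) = 258/601 = 0.42928
p₀ = P(outcome | unexposed) = 263/3486 = 0.075445
Exposure prevalence π = 601/4087 = 0.14705; overall risk P(Y=1) = 0.12748.
Under exogeneity, PAF = [P(Y=1) − p₀]/P(Y=1).
PAF = (0.12748 − 0.075445) / 0.12748 ≈ 0.4082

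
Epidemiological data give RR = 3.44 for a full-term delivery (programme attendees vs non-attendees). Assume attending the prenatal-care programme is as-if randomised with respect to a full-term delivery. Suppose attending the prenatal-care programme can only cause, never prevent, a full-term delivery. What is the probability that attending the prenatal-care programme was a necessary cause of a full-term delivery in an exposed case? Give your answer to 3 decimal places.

Under exogeneity and monotonicity, PN = (RR − 1) / RR = 1 − 1/RR.
PN = (3.44 − 1) / 3.44 = 2.44 / 3.44 ≈ 0.7093

PN ≈ 0.709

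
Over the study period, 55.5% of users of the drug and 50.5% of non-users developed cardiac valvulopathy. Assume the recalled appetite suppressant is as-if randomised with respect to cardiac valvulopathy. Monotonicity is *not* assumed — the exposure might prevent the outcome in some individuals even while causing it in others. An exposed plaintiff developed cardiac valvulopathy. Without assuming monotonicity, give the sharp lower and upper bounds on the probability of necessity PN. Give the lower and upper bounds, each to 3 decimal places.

0.090 ≤ PN ≤ 0.892

p₁ = 0.555, p₀ = 0.505.
Under exogeneity alone the bounds on PN are max{0,(p₁−p₀)/p₁} ≤ PN ≤ min{1,(1−p₀)/p₁}.
  lower = (p₁ − p₀)/p₁ = 0.05 / 0.555 ≈ 0.0901
  upper = min{1, (1 − p₀)/p₁} = 0.495 / 0.555 ≈ 0.8919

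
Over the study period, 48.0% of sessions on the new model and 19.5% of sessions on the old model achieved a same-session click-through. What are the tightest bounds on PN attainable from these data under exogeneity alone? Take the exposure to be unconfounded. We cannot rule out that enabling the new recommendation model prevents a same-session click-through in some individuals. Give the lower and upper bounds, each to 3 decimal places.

0.594 ≤ PN ≤ 1.000

p₁ = 0.48, p₀ = 0.195.
Under exogeneity alone the bounds on PN are max{0,(p₁−p₀)/p₁} ≤ PN ≤ min{1,(1−p₀)/p₁}.
  lower = (p₁ − p₀)/p₁ = 0.285 / 0.48 ≈ 0.5938
  upper = min{1, (1 − p₀)/p₁} = 0.805 / 0.48 ≈ 1.6771 → capped at 1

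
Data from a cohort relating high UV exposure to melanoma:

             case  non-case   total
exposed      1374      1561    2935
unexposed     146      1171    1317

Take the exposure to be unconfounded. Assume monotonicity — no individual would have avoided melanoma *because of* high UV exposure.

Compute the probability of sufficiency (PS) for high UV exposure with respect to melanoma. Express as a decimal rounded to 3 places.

p₁ = P(outcome | exposed) = 1374/2935 = 0.46814
p₀ = P(outcome | unexposed) = 146/1317 = 0.11086
Under exogeneity and monotonicity, PS = (p₁ − p₀) / (1 − p₀).
PS = (0.46814 − 0.11086) / (1 − 0.11086) = 0.35729 / 0.88914 ≈ 0.4018

PS ≈ 0.402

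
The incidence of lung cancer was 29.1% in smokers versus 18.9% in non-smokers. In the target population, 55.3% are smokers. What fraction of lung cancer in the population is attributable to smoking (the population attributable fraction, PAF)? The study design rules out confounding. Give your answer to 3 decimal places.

PAF ≈ 0.230

p₁ = 0.291, p₀ = 0.189.
Overall risk P(Y=1) = π·p₁ + (1−π)·p₀ = 0.553×0.291 + 0.447×0.189 = 0.24541.
Under exogeneity, PAF = [P(Y=1) − p₀] / P(Y=1).
PAF = (0.24541 − 0.189) / 0.24541 ≈ 0.2298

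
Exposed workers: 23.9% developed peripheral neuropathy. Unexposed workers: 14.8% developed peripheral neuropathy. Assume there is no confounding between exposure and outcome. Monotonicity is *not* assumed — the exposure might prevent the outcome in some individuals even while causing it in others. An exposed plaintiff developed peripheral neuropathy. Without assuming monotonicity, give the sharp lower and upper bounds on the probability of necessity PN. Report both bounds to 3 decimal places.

p₁ = 0.239, p₀ = 0.148.
Under exogeneity alone the bounds on PN are max{0,(p₁−p₀)/p₁} ≤ PN ≤ min{1,(1−p₀)/p₁}.
  lower = (p₁ − p₀)/p₁ = 0.091 / 0.239 ≈ 0.3808
  upper = min{1, (1 − p₀)/p₁} = 0.852 / 0.239 ≈ 3.5649 → capped at 1

0.381 ≤ PN ≤ 1.000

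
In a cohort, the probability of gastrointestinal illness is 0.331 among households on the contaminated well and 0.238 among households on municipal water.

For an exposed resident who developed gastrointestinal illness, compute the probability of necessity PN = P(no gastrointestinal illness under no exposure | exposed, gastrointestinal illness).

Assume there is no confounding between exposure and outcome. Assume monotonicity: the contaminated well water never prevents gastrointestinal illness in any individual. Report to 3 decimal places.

PN ≈ 0.281

Let p₁ = 0.331, p₀ = 0.238.
Under exogeneity and monotonicity, PN = (p₁ − p₀) / p₁.
PN = (0.331 − 0.238) / 0.331 = 0.093 / 0.331 ≈ 0.2810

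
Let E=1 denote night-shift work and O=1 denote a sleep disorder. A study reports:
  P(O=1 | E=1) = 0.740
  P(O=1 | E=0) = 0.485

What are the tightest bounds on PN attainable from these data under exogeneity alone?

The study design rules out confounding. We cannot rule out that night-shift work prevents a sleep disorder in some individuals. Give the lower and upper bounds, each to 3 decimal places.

Let p₁ = 0.74, p₀ = 0.485.
Under exogeneity alone the bounds on PN are max{0,(p₁−p₀)/p₁} ≤ PN ≤ min{1,(1−p₀)/p₁}.
  lower = (p₁ − p₀)/p₁ = 0.255 / 0.74 ≈ 0.3446
  upper = min{1, (1 − p₀)/p₁} = 0.515 / 0.74 ≈ 0.6959

0.345 ≤ PN ≤ 0.696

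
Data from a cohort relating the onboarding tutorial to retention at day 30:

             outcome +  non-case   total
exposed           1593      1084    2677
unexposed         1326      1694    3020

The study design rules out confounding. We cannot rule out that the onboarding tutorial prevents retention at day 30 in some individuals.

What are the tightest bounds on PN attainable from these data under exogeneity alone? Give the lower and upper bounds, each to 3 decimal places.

0.262 ≤ PN ≤ 0.943

p₁ = P(outcome | exposed) = 1593/2677 = 0.59507
p₀ = P(outcome | unexposed) = 1326/3020 = 0.43907
Under exogeneity alone the bounds on PN are max{0,(p₁−p₀)/p₁} ≤ PN ≤ min{1,(1−p₀)/p₁}.
  lower = (p₁ − p₀)/p₁ = 0.156 / 0.59507 ≈ 0.2621
  upper = min{1, (1 − p₀)/p₁} = 0.56093 / 0.59507 ≈ 0.9426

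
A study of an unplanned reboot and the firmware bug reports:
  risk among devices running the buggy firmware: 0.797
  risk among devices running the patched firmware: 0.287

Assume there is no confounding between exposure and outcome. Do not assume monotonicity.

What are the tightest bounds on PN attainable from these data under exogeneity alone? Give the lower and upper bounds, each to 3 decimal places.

Let p₁ = 0.797, p₀ = 0.287.
Under exogeneity alone the bounds on PN are max{0,(p₁−p₀)/p₁} ≤ PN ≤ min{1,(1−p₀)/p₁}.
  lower = (p₁ − p₀)/p₁ = 0.51 / 0.797 ≈ 0.6399
  upper = min{1, (1 − p₀)/p₁} = 0.713 / 0.797 ≈ 0.8946

0.640 ≤ PN ≤ 0.895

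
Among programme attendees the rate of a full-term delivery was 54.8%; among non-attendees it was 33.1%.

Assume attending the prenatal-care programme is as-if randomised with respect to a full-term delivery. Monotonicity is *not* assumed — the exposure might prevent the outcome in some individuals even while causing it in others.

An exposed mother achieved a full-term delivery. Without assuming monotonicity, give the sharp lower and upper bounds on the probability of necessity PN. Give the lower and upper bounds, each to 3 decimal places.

0.396 ≤ PN ≤ 1.000

p₁ = 0.548, p₀ = 0.331.
Under exogeneity alone the bounds on PN are max{0,(p₁−p₀)/p₁} ≤ PN ≤ min{1,(1−p₀)/p₁}.
  lower = (p₁ − p₀)/p₁ = 0.217 / 0.548 ≈ 0.3960
  upper = min{1, (1 − p₀)/p₁} = 0.669 / 0.548 ≈ 1.2208 → capped at 1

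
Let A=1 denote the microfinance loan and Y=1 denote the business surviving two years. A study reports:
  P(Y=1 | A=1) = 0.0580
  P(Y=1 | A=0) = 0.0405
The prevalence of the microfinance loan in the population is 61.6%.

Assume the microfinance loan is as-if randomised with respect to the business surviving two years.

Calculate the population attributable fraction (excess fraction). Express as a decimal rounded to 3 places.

Let p₁ = 0.058, p₀ = 0.0405.
Overall risk P(Y=1) = π·p₁ + (1−π)·p₀ = 0.616×0.058 + 0.384×0.0405 = 0.05128.
Under exogeneity, PAF = [P(Y=1) − p₀] / P(Y=1).
PAF = (0.05128 − 0.0405) / 0.05128 ≈ 0.2102

PAF ≈ 0.210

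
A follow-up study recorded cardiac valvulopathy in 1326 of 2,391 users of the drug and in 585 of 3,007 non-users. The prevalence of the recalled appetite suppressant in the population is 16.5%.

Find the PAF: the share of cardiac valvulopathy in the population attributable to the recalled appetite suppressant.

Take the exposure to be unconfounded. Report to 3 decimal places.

PAF ≈ 0.234

p₁ = P(outcome | exposed) = 1326/2391 = 0.55458
p₀ = P(outcome | unexposed) = 585/3007 = 0.19455
Overall risk P(Y=1) = π·p₁ + (1−π)·p₀ = 0.165×0.55458 + 0.835×0.19455 = 0.25395.
Under exogeneity, PAF = [P(Y=1) − p₀] / P(Y=1).
PAF = (0.25395 − 0.19455) / 0.25395 ≈ 0.2339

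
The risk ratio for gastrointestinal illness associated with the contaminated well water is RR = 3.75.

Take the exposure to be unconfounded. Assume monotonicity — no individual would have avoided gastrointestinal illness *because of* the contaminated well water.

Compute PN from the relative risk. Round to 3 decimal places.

PN ≈ 0.733

Under exogeneity and monotonicity, PN = (RR − 1) / RR = 1 − 1/RR.
PN = (3.75 − 1) / 3.75 = 2.75 / 3.75 ≈ 0.7333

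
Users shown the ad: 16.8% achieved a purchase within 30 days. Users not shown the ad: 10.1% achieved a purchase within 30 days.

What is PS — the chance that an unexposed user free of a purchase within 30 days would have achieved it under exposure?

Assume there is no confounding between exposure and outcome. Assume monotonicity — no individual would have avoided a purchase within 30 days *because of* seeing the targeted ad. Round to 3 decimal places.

PS ≈ 0.075

p₁ = 0.168, p₀ = 0.101.
Under exogeneity and monotonicity, PS = (p₁ − p₀) / (1 − p₀).
PS = (0.168 − 0.101) / (1 − 0.101) = 0.067 / 0.899 ≈ 0.0745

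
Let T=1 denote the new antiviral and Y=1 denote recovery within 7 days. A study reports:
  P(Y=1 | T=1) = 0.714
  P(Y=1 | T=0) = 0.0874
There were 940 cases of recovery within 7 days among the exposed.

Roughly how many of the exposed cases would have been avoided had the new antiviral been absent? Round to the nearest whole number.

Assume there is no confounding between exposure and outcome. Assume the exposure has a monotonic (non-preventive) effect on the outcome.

Let p₁ = 0.714, p₀ = 0.0874.
PN = (p₁ − p₀)/p₁ = (0.714 − 0.0874) / 0.714 ≈ 0.87759.
Attributable cases ≈ PN × (exposed cases) = 0.87759 × 940 ≈ 824.94.

about 825 cases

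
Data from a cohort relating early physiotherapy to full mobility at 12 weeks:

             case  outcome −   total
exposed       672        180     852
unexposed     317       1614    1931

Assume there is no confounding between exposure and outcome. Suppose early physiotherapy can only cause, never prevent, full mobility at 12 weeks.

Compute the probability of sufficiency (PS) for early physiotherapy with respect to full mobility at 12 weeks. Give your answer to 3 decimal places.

PS ≈ 0.747

p₁ = P(outcome | exposed) = 672/852 = 0.78873
p₀ = P(outcome | unexposed) = 317/1931 = 0.16416
Under exogeneity and monotonicity, PS = (p₁ − p₀) / (1 − p₀).
PS = (0.78873 − 0.16416) / (1 − 0.16416) = 0.62457 / 0.83584 ≈ 0.7472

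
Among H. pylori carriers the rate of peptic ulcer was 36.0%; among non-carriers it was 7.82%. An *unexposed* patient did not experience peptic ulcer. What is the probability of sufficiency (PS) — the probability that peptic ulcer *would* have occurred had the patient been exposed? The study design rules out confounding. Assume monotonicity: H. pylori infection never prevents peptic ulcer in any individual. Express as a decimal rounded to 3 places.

PS ≈ 0.306

p₁ = 0.36, p₀ = 0.0782.
Under exogeneity and monotonicity, PS = (p₁ − p₀) / (1 − p₀).
PS = (0.36 − 0.0782) / (1 − 0.0782) = 0.2818 / 0.9218 ≈ 0.3057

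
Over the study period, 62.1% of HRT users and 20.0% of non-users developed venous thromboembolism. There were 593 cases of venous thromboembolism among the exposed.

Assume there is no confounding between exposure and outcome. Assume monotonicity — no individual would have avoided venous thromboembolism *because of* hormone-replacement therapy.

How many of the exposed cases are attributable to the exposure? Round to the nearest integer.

p₁ = 0.621, p₀ = 0.2.
PN = (p₁ − p₀)/p₁ = (0.621 − 0.2) / 0.621 ≈ 0.67794.
Attributable cases ≈ PN × (exposed cases) = 0.67794 × 593 ≈ 402.02.

about 402 cases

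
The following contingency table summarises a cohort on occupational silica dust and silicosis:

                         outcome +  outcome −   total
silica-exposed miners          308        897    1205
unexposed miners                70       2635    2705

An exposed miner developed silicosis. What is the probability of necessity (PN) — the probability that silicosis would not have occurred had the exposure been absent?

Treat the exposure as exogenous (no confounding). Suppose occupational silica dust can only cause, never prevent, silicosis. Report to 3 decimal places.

p₁ = P(outcome | exposed) = 308/1205 = 0.2556
p₀ = P(outcome | unexposed) = 70/2705 = 0.025878
Under exogeneity and monotonicity, PN = (p₁ − p₀)/p₁.
PN = (0.2556 − 0.025878) / 0.2556 ≈ 0.8988

PN ≈ 0.899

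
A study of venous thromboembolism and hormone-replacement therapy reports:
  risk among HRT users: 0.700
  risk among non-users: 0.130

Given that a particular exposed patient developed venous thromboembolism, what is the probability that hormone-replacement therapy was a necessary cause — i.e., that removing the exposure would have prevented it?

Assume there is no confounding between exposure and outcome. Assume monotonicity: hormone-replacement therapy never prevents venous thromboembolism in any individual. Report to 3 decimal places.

PN ≈ 0.814

Let p₁ = 0.7, p₀ = 0.13.
Under exogeneity and monotonicity, PN = (p₁ − p₀) / p₁.
PN = (0.7 − 0.13) / 0.7 = 0.57 / 0.7 ≈ 0.8143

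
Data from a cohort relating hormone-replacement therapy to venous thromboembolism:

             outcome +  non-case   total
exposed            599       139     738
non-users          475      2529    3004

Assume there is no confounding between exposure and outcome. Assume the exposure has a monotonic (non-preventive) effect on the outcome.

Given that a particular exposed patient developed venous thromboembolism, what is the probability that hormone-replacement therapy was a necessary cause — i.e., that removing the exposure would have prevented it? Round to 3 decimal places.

PN ≈ 0.805

p₁ = P(outcome | exposed) = 599/738 = 0.81165
p₀ = P(outcome | unexposed) = 475/3004 = 0.15812
Under exogeneity and monotonicity, PN = (p₁ − p₀)/p₁.
PN = (0.81165 − 0.15812) / 0.81165 ≈ 0.8052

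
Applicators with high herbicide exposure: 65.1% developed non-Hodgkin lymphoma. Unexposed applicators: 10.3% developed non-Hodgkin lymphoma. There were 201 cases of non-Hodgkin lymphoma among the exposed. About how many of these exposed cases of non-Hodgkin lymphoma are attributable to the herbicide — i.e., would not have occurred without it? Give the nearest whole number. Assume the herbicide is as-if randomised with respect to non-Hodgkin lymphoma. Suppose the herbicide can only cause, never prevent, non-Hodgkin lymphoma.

p₁ = 0.651, p₀ = 0.103.
PN = (p₁ − p₀)/p₁ = (0.651 − 0.103) / 0.651 ≈ 0.84178.
Attributable cases ≈ PN × (exposed cases) = 0.84178 × 201 ≈ 169.20.

about 169 cases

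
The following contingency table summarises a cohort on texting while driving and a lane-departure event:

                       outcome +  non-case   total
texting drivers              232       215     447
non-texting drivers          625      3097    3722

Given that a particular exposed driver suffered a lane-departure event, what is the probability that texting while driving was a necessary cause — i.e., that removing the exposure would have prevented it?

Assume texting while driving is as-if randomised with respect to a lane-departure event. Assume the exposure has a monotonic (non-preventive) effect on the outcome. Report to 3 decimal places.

PN ≈ 0.676

p₁ = P(outcome | exposed) = 232/447 = 0.51902
p₀ = P(outcome | unexposed) = 625/3722 = 0.16792
Under exogeneity and monotonicity, PN = (p₁ − p₀)/p₁.
PN = (0.51902 − 0.16792) / 0.51902 ≈ 0.6765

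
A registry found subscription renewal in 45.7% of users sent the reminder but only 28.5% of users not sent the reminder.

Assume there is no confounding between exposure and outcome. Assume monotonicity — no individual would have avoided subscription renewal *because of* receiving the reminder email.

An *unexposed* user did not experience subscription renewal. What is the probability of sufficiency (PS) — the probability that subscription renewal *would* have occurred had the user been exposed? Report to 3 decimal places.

p₁ = 0.457, p₀ = 0.285.
Under exogeneity and monotonicity, PS = (p₁ − p₀) / (1 − p₀).
PS = (0.457 − 0.285) / (1 − 0.285) = 0.172 / 0.715 ≈ 0.2406

PS ≈ 0.241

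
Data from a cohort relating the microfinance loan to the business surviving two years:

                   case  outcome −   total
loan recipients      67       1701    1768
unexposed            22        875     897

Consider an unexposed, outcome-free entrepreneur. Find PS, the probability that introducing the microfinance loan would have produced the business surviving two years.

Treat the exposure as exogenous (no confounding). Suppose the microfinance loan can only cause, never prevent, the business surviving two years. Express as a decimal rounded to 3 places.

PS ≈ 0.014

p₁ = P(outcome | exposed) = 67/1768 = 0.037896
p₀ = P(outcome | unexposed) = 22/897 = 0.024526
Under exogeneity and monotonicity, PS = (p₁ − p₀) / (1 − p₀).
PS = (0.037896 − 0.024526) / (1 − 0.024526) = 0.01337 / 0.97547 ≈ 0.0137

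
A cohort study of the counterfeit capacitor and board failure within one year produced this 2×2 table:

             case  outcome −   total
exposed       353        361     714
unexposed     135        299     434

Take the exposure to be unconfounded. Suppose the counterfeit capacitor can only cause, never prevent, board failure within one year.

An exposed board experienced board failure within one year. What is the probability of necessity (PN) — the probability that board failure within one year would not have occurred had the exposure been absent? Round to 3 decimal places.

PN ≈ 0.371

p₁ = P(outcome | exposed) = 353/714 = 0.4944
p₀ = P(outcome | unexposed) = 135/434 = 0.31106
Under exogeneity and monotonicity, PN = (p₁ − p₀) / p₁.
PN = (0.4944 − 0.31106) / 0.4944 = 0.18334 / 0.4944 ≈ 0.3708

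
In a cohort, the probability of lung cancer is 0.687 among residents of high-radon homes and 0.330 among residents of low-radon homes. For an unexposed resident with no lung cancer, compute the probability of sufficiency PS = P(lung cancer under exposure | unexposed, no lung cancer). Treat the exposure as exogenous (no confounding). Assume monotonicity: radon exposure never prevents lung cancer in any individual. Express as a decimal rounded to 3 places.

Let p₁ = 0.687, p₀ = 0.33.
Under exogeneity and monotonicity, PS = (p₁ − p₀) / (1 − p₀).
PS = (0.687 − 0.33) / (1 − 0.33) = 0.357 / 0.67 ≈ 0.5328

PS ≈ 0.533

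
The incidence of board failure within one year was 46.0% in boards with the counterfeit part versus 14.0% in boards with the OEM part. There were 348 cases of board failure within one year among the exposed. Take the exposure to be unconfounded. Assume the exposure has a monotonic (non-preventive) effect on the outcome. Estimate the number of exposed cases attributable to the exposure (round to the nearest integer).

about 242 cases

p₁ = 0.46, p₀ = 0.14.
PN = (p₁ − p₀)/p₁ = (0.46 − 0.14) / 0.46 ≈ 0.69565.
Attributable cases ≈ PN × (exposed cases) = 0.69565 × 348 ≈ 242.09.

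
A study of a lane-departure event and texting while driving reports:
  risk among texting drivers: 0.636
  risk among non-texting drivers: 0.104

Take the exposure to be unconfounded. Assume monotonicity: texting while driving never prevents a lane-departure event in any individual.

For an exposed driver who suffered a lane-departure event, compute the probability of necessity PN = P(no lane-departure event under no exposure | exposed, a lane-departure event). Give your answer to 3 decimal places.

Let p₁ = 0.636, p₀ = 0.104.
Under exogeneity and monotonicity, PN = (p₁ − p₀) / p₁.
PN = (0.636 − 0.104) / 0.636 = 0.532 / 0.636 ≈ 0.8365

PN ≈ 0.836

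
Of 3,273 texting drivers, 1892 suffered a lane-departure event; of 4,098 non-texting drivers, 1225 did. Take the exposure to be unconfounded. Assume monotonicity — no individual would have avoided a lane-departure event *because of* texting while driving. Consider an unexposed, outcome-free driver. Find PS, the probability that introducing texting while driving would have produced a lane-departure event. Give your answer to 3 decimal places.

p₁ = P(outcome | exposed) = 1892/3273 = 0.57806
p₀ = P(outcome | unexposed) = 1225/4098 = 0.29893
Under exogeneity and monotonicity, PS = (p₁ − p₀) / (1 − p₀).
PS = (0.57806 − 0.29893) / (1 − 0.29893) = 0.27914 / 0.70107 ≈ 0.3982

PS ≈ 0.398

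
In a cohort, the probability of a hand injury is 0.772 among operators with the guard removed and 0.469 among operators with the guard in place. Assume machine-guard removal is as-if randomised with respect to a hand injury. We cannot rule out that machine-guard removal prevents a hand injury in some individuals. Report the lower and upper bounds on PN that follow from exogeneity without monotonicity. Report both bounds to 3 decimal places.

Let p₁ = 0.772, p₀ = 0.469.
Under exogeneity alone the bounds on PN are max{0,(p₁−p₀)/p₁} ≤ PN ≤ min{1,(1−p₀)/p₁}.
  lower = (p₁ − p₀)/p₁ = 0.303 / 0.772 ≈ 0.3925
  upper = min{1, (1 − p₀)/p₁} = 0.531 / 0.772 ≈ 0.6878

0.392 ≤ PN ≤ 0.688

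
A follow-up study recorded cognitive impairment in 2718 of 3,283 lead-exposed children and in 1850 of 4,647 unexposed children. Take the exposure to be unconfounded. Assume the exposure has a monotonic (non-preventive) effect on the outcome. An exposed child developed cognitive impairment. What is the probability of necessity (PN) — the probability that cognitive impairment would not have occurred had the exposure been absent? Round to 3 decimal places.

p₁ = P(outcome | exposed) = 2718/3283 = 0.8279
p₀ = P(outcome | unexposed) = 1850/4647 = 0.39811
Under exogeneity and monotonicity, PN = (p₁ − p₀) / p₁.
PN = (0.8279 − 0.39811) / 0.8279 = 0.4298 / 0.8279 ≈ 0.5191

PN ≈ 0.519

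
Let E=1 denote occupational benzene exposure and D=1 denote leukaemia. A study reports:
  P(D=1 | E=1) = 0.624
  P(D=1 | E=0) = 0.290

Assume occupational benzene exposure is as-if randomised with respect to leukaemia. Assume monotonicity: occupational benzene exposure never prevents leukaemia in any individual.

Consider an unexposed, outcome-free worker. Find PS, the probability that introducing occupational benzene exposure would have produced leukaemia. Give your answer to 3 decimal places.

Let p₁ = 0.624, p₀ = 0.29.
Under exogeneity and monotonicity, PS = (p₁ − p₀) / (1 − p₀).
PS = (0.624 − 0.29) / (1 − 0.29) = 0.334 / 0.71 ≈ 0.4704

PS ≈ 0.470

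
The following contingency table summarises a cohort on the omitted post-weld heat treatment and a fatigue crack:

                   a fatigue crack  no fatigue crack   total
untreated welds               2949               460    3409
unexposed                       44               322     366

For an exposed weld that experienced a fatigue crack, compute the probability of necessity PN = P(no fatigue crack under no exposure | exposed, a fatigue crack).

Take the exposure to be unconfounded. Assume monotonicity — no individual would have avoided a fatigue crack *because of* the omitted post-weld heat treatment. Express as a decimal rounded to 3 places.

PN ≈ 0.861

p₁ = P(outcome | exposed) = 2949/3409 = 0.86506
p₀ = P(outcome | unexposed) = 44/366 = 0.12022
Under exogeneity and monotonicity, PN = (p₁ − p₀) / p₁.
PN = (0.86506 − 0.12022) / 0.86506 = 0.74484 / 0.86506 ≈ 0.8610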